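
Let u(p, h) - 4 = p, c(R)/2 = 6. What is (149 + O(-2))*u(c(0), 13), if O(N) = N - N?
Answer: 2384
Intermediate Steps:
c(R) = 12 (c(R) = 2*6 = 12)
u(p, h) = 4 + p
O(N) = 0
(149 + O(-2))*u(c(0), 13) = (149 + 0)*(4 + 12) = 149*16 = 2384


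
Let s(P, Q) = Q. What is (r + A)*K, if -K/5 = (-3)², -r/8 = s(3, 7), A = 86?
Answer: -1350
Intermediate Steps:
r = -56 (r = -8*7 = -56)
K = -45 (K = -5*(-3)² = -5*9 = -45)
(r + A)*K = (-56 + 86)*(-45) = 30*(-45) = -1350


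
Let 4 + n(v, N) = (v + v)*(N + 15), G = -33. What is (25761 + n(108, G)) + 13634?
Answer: 35503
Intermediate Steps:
n(v, N) = -4 + 2*v*(15 + N) (n(v, N) = -4 + (v + v)*(N + 15) = -4 + (2*v)*(15 + N) = -4 + 2*v*(15 + N))
(25761 + n(108, G)) + 13634 = (25761 + (-4 + 30*108 + 2*(-33)*108)) + 13634 = (25761 + (-4 + 3240 - 7128)) + 13634 = (25761 - 3892) + 13634 = 21869 + 13634 = 35503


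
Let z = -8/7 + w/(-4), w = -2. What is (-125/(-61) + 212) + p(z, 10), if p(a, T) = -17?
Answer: 12020/61 ≈ 197.05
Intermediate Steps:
z = -9/14 (z = -8/7 - 2/(-4) = -8*⅐ - 2*(-¼) = -8/7 + ½ = -9/14 ≈ -0.64286)
(-125/(-61) + 212) + p(z, 10) = (-125/(-61) + 212) - 17 = (-125*(-1/61) + 212) - 17 = (125/61 + 212) - 17 = 13057/61 - 17 = 12020/61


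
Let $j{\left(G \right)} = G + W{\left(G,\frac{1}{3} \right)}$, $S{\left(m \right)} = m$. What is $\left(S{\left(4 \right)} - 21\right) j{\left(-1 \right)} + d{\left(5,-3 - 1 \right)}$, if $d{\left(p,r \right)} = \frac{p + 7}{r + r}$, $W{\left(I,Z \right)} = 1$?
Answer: $- \frac{3}{2} \approx -1.5$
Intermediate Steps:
$j{\left(G \right)} = 1 + G$ ($j{\left(G \right)} = G + 1 = 1 + G$)
$d{\left(p,r \right)} = \frac{7 + p}{2 r}$
$\left(S{\left(4 \right)} - 21\right) j{\left(-1 \right)} + d{\left(5,-3 - 1 \right)} = \left(4 - 21\right) \left(1 - 1\right) + \frac{7 + 5}{2 \left(-3 - 1\right)} = \left(4 - 21\right) 0 + \frac{1}{2} \frac{1}{-3 - 1} \cdot 12 = \left(-17\right) 0 + \frac{1}{2} \frac{1}{-4} \cdot 12 = 0 + \frac{1}{2} \left(- \frac{1}{4}\right) 12 = 0 - \frac{3}{2} = - \frac{3}{2}$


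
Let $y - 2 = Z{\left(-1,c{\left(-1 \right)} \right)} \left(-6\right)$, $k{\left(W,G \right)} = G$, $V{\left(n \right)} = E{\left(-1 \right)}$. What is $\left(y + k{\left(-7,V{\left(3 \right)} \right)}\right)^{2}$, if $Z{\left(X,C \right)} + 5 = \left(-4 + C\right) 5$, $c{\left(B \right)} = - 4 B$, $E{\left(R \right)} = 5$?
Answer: $1369$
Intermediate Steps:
$Z{\left(X,C \right)} = -25 + 5 C$ ($Z{\left(X,C \right)} = -5 + \left(-4 + C\right) 5 = -5 + \left(-20 + 5 C\right) = -25 + 5 C$)
$V{\left(n \right)} = 5$
$y = 32$ ($y = 2 + \left(-25 + 5 \left(\left(-4\right) \left(-1\right)\right)\right) \left(-6\right) = 2 + \left(-25 + 5 \cdot 4\right) \left(-6\right) = 2 + \left(-25 + 20\right) \left(-6\right) = 2 - -30 = 2 + 30 = 32$)
$\left(y + k{\left(-7,V{\left(3 \right)} \right)}\right)^{2} = \left(32 + 5\right)^{2} = 37^{2} = 1369$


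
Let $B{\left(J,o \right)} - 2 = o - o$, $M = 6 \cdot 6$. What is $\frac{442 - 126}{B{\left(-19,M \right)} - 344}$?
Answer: $- \frac{158}{171} \approx -0.92398$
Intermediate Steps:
$M = 36$
$B{\left(J,o \right)} = 2$ ($B{\left(J,o \right)} = 2 + \left(o - o\right) = 2 + 0 = 2$)
$\frac{442 - 126}{B{\left(-19,M \right)} - 344} = \frac{442 - 126}{2 - 344} = \frac{316}{-342} = 316 \left(- \frac{1}{342}\right) = - \frac{158}{171}$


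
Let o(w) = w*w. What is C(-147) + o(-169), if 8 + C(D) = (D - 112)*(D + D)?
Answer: 104699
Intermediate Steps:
C(D) = -8 + 2*D*(-112 + D) (C(D) = -8 + (D - 112)*(D + D) = -8 + (-112 + D)*(2*D) = -8 + 2*D*(-112 + D))
o(w) = w²
C(-147) + o(-169) = (-8 - 224*(-147) + 2*(-147)²) + (-169)² = (-8 + 32928 + 2*21609) + 28561 = (-8 + 32928 + 43218) + 28561 = 76138 + 28561 = 104699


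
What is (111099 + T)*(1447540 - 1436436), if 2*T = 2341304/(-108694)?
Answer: 67038312747808/54347 ≈ 1.2335e+9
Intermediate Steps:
T = -585326/54347 (T = (2341304/(-108694))/2 = (2341304*(-1/108694))/2 = (1/2)*(-1170652/54347) = -585326/54347 ≈ -10.770)
(111099 + T)*(1447540 - 1436436) = (111099 - 585326/54347)*(1447540 - 1436436) = (6037312027/54347)*11104 = 67038312747808/54347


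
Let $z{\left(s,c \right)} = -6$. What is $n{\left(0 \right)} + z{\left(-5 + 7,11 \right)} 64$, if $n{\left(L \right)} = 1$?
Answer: $-383$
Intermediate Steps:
$n{\left(0 \right)} + z{\left(-5 + 7,11 \right)} 64 = 1 - 384 = -383$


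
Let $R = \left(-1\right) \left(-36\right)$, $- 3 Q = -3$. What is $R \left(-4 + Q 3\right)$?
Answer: $-36$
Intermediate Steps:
$Q = 1$ ($Q = \left(- \frac{1}{3}\right) \left(-3\right) = 1$)
$R = 36$
$R \left(-4 + Q 3\right) = 36 \left(-4 + 1 \cdot 3\right) = 36 \left(-4 + 3\right) = 36 \left(-1\right) = -36$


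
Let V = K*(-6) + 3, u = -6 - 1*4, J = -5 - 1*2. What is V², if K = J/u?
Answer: 36/25 ≈ 1.4400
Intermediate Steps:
J = -7 (J = -5 - 2 = -7)
u = -10 (u = -6 - 4 = -10)
K = 7/10 (K = -7/(-10) = -7*(-⅒) = 7/10 ≈ 0.70000)
V = -6/5 (V = (7/10)*(-6) + 3 = -21/5 + 3 = -6/5 ≈ -1.2000)
V² = (-6/5)² = 36/25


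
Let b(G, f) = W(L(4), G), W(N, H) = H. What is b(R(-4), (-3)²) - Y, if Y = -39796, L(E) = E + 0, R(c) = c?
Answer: 39792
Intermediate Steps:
L(E) = E
b(G, f) = G
b(R(-4), (-3)²) - Y = -4 - 1*(-39796) = -4 + 39796 = 39792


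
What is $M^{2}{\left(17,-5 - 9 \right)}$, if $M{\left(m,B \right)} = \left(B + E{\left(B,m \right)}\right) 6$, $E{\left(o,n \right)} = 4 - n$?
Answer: $26244$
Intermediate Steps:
$M{\left(m,B \right)} = 24 - 6 m + 6 B$ ($M{\left(m,B \right)} = \left(B - \left(-4 + m\right)\right) 6 = \left(4 + B - m\right) 6 = 24 - 6 m + 6 B$)
$M^{2}{\left(17,-5 - 9 \right)} = \left(24 - 102 + 6 \left(-5 - 9\right)\right)^{2} = \left(24 - 102 + 6 \left(-14\right)\right)^{2} = \left(24 - 102 - 84\right)^{2} = \left(-162\right)^{2} = 26244$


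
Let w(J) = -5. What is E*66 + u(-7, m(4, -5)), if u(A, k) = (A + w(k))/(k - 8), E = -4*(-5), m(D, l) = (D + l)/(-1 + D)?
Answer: 33036/25 ≈ 1321.4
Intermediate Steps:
m(D, l) = (D + l)/(-1 + D)
E = 20
u(A, k) = (-5 + A)/(-8 + k) (u(A, k) = (A - 5)/(k - 8) = (-5 + A)/(-8 + k))
E*66 + u(-7, m(4, -5)) = 20*66 + (-5 - 7)/(-8 + (4 - 5)/(-1 + 4)) = 1320 - 12/(-8 - 1/3) = 1320 - 12/(-8 + (⅓)*(-1)) = 1320 - 12/(-8 - ⅓) = 1320 - 12/(-25/3) = 1320 - 3/25*(-12) = 1320 + 36/25 = 33036/25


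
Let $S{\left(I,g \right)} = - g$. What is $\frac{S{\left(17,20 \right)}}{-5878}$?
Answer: $\frac{10}{2939} \approx 0.0034025$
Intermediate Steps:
$\frac{S{\left(17,20 \right)}}{-5878} = \frac{\left(-1\right) 20}{-5878} = \left(- \frac{1}{5878}\right) \left(-20\right) = \frac{10}{2939}$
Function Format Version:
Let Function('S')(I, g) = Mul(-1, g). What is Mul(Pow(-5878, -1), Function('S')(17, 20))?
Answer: Rational(10, 2939) ≈ 0.0034025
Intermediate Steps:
Mul(Pow(-5878, -1), Function('S')(17, 20)) = Mul(Pow(-5878, -1), Mul(-1, 20)) = Mul(Rational(-1, 5878), -20) = Rational(10, 2939)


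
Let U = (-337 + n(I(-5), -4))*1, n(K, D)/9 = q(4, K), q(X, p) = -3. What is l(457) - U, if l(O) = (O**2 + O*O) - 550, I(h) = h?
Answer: 417512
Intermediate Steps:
n(K, D) = -27 (n(K, D) = 9*(-3) = -27)
l(O) = -550 + 2*O**2 (l(O) = (O**2 + O**2) - 550 = 2*O**2 - 550 = -550 + 2*O**2)
U = -364 (U = (-337 - 27)*1 = -364*1 = -364)
l(457) - U = (-550 + 2*457**2) - 1*(-364) = (-550 + 2*208849) + 364 = (-550 + 417698) + 364 = 417148 + 364 = 417512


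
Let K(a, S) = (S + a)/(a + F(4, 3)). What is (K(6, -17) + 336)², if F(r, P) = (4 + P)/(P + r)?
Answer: 5480281/49 ≈ 1.1184e+5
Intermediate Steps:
F(r, P) = (4 + P)/(P + r)
K(a, S) = (S + a)/(1 + a) (K(a, S) = (S + a)/(a + (4 + 3)/(3 + 4)) = (S + a)/(a + 7/7) = (S + a)/(a + (⅐)*7) = (S + a)/(a + 1) = (S + a)/(1 + a))
(K(6, -17) + 336)² = ((-17 + 6)/(1 + 6) + 336)² = (-11/7 + 336)² = (2341/7)² = 5480281/49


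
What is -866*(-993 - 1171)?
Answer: 1874024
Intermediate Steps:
-866*(-993 - 1171) = -866*(-2164) = 1874024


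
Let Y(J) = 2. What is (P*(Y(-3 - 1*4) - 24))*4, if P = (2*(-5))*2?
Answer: 1760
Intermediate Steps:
P = -20 (P = -10*2 = -20)
(P*(Y(-3 - 1*4) - 24))*4 = -20*(2 - 24)*4 = -20*(-22)*4 = 440*4 = 1760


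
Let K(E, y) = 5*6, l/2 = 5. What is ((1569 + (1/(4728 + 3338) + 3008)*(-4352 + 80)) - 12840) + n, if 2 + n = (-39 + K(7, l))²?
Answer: -51869899280/4033 ≈ -1.2861e+7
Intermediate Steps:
l = 10 (l = 2*5 = 10)
K(E, y) = 30
n = 79 (n = -2 + (-39 + 30)² = -2 + (-9)² = -2 + 81 = 79)
((1569 + (1/(4728 + 3338) + 3008)*(-4352 + 80)) - 12840) + n = ((1569 + (1/(4728 + 3338) + 3008)*(-4352 + 80)) - 12840) + 79 = ((1569 + (1/8066 + 3008)*(-4272)) - 12840) + 79 = ((1569 + (24262529/8066)*(-4272)) - 12840) + 79 = ((1569 - 51824761944/4033) - 12840) + 79 = (-51818434167/4033 - 12840) + 79 = -51870217887/4033 + 79 = -51869899280/4033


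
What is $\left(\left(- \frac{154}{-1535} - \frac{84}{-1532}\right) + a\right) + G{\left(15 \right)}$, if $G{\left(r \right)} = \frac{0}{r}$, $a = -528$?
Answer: $- \frac{310322623}{587905} \approx -527.84$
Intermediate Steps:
$G{\left(r \right)} = 0$
$\left(\left(- \frac{154}{-1535} - \frac{84}{-1532}\right) + a\right) + G{\left(15 \right)} = \left(\left(- \frac{154}{-1535} - \frac{84}{-1532}\right) - 528\right) + 0 = \left(\left(\left(-154\right) \left(- \frac{1}{1535}\right) - - \frac{21}{383}\right) - 528\right) + 0 = \left(\left(\frac{154}{1535} + \frac{21}{383}\right) - 528\right) + 0 = \left(\frac{91217}{587905} - 528\right) + 0 = - \frac{310322623}{587905} + 0 = - \frac{310322623}{587905}$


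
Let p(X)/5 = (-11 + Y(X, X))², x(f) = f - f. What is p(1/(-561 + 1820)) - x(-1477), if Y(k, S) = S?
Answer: 958835520/1585081 ≈ 604.91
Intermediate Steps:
x(f) = 0
p(X) = 5*(-11 + X)²
p(1/(-561 + 1820)) - x(-1477) = 5*(-11 + 1/(-561 + 1820))² - 1*0 = 5*(-11 + 1/1259)² + 0 = 5*(-13848/1259)² + 0 = 5*(191767104/1585081) + 0 = 958835520/1585081 + 0 = 958835520/1585081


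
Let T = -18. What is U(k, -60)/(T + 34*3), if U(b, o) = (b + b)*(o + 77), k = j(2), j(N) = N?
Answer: 17/21 ≈ 0.80952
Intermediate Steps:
k = 2
U(b, o) = 2*b*(77 + o) (U(b, o) = (2*b)*(77 + o) = 2*b*(77 + o))
U(k, -60)/(T + 34*3) = (2*2*(77 - 60))/(-18 + 34*3) = (2*2*17)/(-18 + 102) = 68/84 = 68*(1/84) = 17/21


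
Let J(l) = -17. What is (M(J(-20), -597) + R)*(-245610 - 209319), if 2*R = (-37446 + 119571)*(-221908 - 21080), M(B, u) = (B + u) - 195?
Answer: 4539143062960311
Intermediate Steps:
M(B, u) = -195 + B + u
R = -9977694750 (R = ((-37446 + 119571)*(-221908 - 21080))/2 = (82125*(-242988))/2 = (½)*(-19955389500) = -9977694750)
(M(J(-20), -597) + R)*(-245610 - 209319) = ((-195 - 17 - 597) - 9977694750)*(-245610 - 209319) = (-809 - 9977694750)*(-454929) = -9977695559*(-454929) = 4539143062960311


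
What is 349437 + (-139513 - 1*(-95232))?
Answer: 305156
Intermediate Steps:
349437 + (-139513 - 1*(-95232)) = 349437 + (-139513 + 95232) = 349437 - 44281 = 305156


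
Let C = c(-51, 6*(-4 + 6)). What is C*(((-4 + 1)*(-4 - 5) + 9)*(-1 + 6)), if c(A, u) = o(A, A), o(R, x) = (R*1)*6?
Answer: -55080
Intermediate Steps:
o(R, x) = 6*R (o(R, x) = R*6 = 6*R)
c(A, u) = 6*A
C = -306 (C = 6*(-51) = -306)
C*(((-4 + 1)*(-4 - 5) + 9)*(-1 + 6)) = -306*((-4 + 1)*(-4 - 5) + 9)*(-1 + 6) = -306*(-3*(-9) + 9)*5 = -306*(27 + 9)*5 = -11016*5 = -306*180 = -55080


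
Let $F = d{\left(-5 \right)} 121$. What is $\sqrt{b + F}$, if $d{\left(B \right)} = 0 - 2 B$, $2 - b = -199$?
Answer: $\sqrt{1411} \approx 37.563$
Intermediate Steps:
$b = 201$ ($b = 2 - -199 = 2 + 199 = 201$)
$d{\left(B \right)} = - 2 B$
$F = 1210$ ($F = \left(-2\right) \left(-5\right) 121 = 10 \cdot 121 = 1210$)
$\sqrt{b + F} = \sqrt{201 + 1210} = \sqrt{1411}$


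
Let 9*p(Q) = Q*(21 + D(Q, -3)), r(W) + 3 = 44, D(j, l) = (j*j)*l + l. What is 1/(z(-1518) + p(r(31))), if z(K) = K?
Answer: -3/73229 ≈ -4.0967e-5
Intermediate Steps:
D(j, l) = l + l*j² (D(j, l) = j²*l + l = l*j² + l = l + l*j²)
r(W) = 41 (r(W) = -3 + 44 = 41)
p(Q) = Q*(18 - 3*Q²)/9 (p(Q) = (Q*(21 - 3*(1 + Q²)))/9 = (Q*(21 + (-3 - 3*Q²)))/9 = (Q*(18 - 3*Q²))/9 = Q*(18 - 3*Q²)/9)
1/(z(-1518) + p(r(31))) = 1/(-1518 + (⅓)*41*(6 - 1*41²)) = 1/(-1518 + (⅓)*41*(6 - 1*1681)) = 1/(-1518 + (⅓)*41*(6 - 1681)) = 1/(-1518 + (⅓)*41*(-1675)) = 1/(-1518 - 68675/3) = 1/(-73229/3) = -3/73229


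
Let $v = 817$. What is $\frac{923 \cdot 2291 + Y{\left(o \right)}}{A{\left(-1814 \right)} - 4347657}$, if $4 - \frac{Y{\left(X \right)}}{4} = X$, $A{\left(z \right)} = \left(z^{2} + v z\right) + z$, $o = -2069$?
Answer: $- \frac{2122885}{2540913} \approx -0.83548$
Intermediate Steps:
$A{\left(z \right)} = z^{2} + 818 z$ ($A{\left(z \right)} = \left(z^{2} + 817 z\right) + z = z^{2} + 818 z$)
$Y{\left(X \right)} = 16 - 4 X$
$\frac{923 \cdot 2291 + Y{\left(o \right)}}{A{\left(-1814 \right)} - 4347657} = \frac{923 \cdot 2291 + \left(16 - -8276\right)}{- 1814 \left(818 - 1814\right) - 4347657} = \frac{2114593 + \left(16 + 8276\right)}{\left(-1814\right) \left(-996\right) - 4347657} = \frac{2114593 + 8292}{1806744 - 4347657} = \frac{2122885}{-2540913} = 2122885 \left(- \frac{1}{2540913}\right) = - \frac{2122885}{2540913}$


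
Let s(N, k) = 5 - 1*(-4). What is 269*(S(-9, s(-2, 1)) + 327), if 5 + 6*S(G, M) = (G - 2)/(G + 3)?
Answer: 3161557/36 ≈ 87821.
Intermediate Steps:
s(N, k) = 9 (s(N, k) = 5 + 4 = 9)
S(G, M) = -5/6 + (-2 + G)/(6*(3 + G)) (S(G, M) = -5/6 + ((G - 2)/(G + 3))/6 = -5/6 + ((-2 + G)/(3 + G))/6 = -5/6 + (-2 + G)/(6*(3 + G)))
269*(S(-9, s(-2, 1)) + 327) = 269*((-17 - 4*(-9))/(6*(3 - 9)) + 327) = 269*((1/6)*(-17 + 36)/(-6) + 327) = 269*((1/6)*(-1/6)*19 + 327) = 269*(-19/36 + 327) = 269*(11753/36) = 3161557/36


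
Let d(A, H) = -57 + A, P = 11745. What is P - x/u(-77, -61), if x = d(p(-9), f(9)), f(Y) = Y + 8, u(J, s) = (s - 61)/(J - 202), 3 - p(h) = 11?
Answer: 1451025/122 ≈ 11894.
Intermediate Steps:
p(h) = -8 (p(h) = 3 - 1*11 = 3 - 11 = -8)
u(J, s) = (-61 + s)/(-202 + J)
f(Y) = 8 + Y
x = -65 (x = -57 - 8 = -65)
P - x/u(-77, -61) = 11745 - (-65)/((-61 - 61)/(-202 - 77)) = 11745 - (-65)/(-122/(-279)) = 11745 - (-65)/((-1/279*(-122))) = 11745 - (-65)/122/279 = 11745 - (-65)*279/122 = 11745 - 1*(-18135/122) = 11745 + 18135/122 = 1451025/122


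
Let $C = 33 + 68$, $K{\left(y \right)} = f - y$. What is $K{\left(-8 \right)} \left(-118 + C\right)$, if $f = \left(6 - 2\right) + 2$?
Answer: $-238$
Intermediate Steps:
$f = 6$ ($f = 4 + 2 = 6$)
$K{\left(y \right)} = 6 - y$
$C = 101$
$K{\left(-8 \right)} \left(-118 + C\right) = \left(6 - -8\right) \left(-118 + 101\right) = \left(6 + 8\right) \left(-17\right) = 14 \left(-17\right) = -238$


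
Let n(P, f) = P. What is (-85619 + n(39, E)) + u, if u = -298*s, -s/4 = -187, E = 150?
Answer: -308484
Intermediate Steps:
s = 748 (s = -4*(-187) = 748)
u = -222904 (u = -298*748 = -222904)
(-85619 + n(39, E)) + u = (-85619 + 39) - 222904 = -85580 - 222904 = -308484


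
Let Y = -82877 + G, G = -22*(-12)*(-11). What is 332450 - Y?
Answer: 418231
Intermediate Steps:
G = -2904 (G = 264*(-11) = -2904)
Y = -85781 (Y = -82877 - 2904 = -85781)
332450 - Y = 332450 - 1*(-85781) = 332450 + 85781 = 418231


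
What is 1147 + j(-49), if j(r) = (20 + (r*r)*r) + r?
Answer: -116531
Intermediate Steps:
j(r) = 20 + r + r³ (j(r) = (20 + r²*r) + r = (20 + r³) + r = 20 + r + r³)
1147 + j(-49) = 1147 + (20 - 49 + (-49)³) = 1147 + (20 - 49 - 117649) = 1147 - 117678 = -116531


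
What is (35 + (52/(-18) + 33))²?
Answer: 343396/81 ≈ 4239.5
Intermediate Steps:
(35 + (52/(-18) + 33))² = (35 + (52*(-1/18) + 33))² = (35 + (-26/9 + 33))² = (35 + 271/9)² = (586/9)² = 343396/81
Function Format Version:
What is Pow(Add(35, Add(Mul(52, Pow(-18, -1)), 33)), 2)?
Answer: Rational(343396, 81) ≈ 4239.5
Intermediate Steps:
Pow(Add(35, Add(Mul(52, Pow(-18, -1)), 33)), 2) = Pow(Add(35, Add(Mul(52, Rational(-1, 18)), 33)), 2) = Pow(Add(35, Add(Rational(-26, 9), 33)), 2) = Pow(Add(35, Rational(271, 9)), 2) = Pow(Rational(586, 9), 2) = Rational(343396, 81)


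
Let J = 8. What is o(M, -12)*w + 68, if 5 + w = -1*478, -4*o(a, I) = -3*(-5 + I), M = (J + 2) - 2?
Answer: 24905/4 ≈ 6226.3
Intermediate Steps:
M = 8 (M = (8 + 2) - 2 = 10 - 2 = 8)
o(a, I) = -15/4 + 3*I/4 (o(a, I) = -(-3)*(-5 + I)/4 = -(15 - 3*I)/4 = -15/4 + 3*I/4)
w = -483 (w = -5 - 1*478 = -5 - 478 = -483)
o(M, -12)*w + 68 = (-15/4 + (3/4)*(-12))*(-483) + 68 = (-15/4 - 9)*(-483) + 68 = -51/4*(-483) + 68 = 24633/4 + 68 = 24905/4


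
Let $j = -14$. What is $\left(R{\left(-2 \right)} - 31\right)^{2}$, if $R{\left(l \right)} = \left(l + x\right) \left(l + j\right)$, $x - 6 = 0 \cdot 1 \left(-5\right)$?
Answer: $9025$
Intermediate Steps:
$x = 6$ ($x = 6 + 0 \cdot 1 \left(-5\right) = 6 + 0 \left(-5\right) = 6 + 0 = 6$)
$R{\left(l \right)} = \left(-14 + l\right) \left(6 + l\right)$ ($R{\left(l \right)} = \left(l + 6\right) \left(l - 14\right) = \left(6 + l\right) \left(-14 + l\right) = \left(-14 + l\right) \left(6 + l\right)$)
$\left(R{\left(-2 \right)} - 31\right)^{2} = \left(\left(-84 + \left(-2\right)^{2} - -16\right) - 31\right)^{2} = \left(\left(-84 + 4 + 16\right) - 31\right)^{2} = \left(-64 - 31\right)^{2} = \left(-95\right)^{2} = 9025$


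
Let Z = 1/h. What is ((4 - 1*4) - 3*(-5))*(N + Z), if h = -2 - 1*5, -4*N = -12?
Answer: 300/7 ≈ 42.857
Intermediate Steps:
N = 3 (N = -¼*(-12) = 3)
h = -7 (h = -2 - 5 = -7)
Z = -⅐ (Z = 1/(-7) = -⅐ ≈ -0.14286)
((4 - 1*4) - 3*(-5))*(N + Z) = ((4 - 1*4) - 3*(-5))*(3 - ⅐) = ((4 - 4) + 15)*(20/7) = (0 + 15)*(20/7) = 15*(20/7) = 300/7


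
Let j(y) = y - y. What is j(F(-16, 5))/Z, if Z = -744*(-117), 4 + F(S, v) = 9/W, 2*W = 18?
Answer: 0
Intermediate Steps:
W = 9 (W = (½)*18 = 9)
F(S, v) = -3 (F(S, v) = -4 + 9/9 = -4 + 9*(⅑) = -4 + 1 = -3)
j(y) = 0
Z = 87048
j(F(-16, 5))/Z = 0/87048 = 0*(1/87048) = 0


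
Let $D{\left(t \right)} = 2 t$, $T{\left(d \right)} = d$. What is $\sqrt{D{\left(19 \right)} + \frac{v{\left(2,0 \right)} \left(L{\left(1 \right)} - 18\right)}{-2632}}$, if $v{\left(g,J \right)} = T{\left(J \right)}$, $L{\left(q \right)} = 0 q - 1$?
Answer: $\sqrt{38} \approx 6.1644$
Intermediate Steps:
$L{\left(q \right)} = -1$ ($L{\left(q \right)} = 0 - 1 = -1$)
$v{\left(g,J \right)} = J$
$\sqrt{D{\left(19 \right)} + \frac{v{\left(2,0 \right)} \left(L{\left(1 \right)} - 18\right)}{-2632}} = \sqrt{2 \cdot 19 + \frac{0 \left(-1 - 18\right)}{-2632}} = \sqrt{38 + 0 \left(-19\right) \left(- \frac{1}{2632}\right)} = \sqrt{38 + 0 \left(- \frac{1}{2632}\right)} = \sqrt{38 + 0} = \sqrt{38}$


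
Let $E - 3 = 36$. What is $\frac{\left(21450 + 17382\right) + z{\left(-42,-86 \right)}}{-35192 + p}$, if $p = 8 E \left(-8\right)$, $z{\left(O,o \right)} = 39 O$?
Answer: $- \frac{18597}{18844} \approx -0.98689$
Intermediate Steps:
$E = 39$ ($E = 3 + 36 = 39$)
$p = -2496$ ($p = 8 \cdot 39 \left(-8\right) = 312 \left(-8\right) = -2496$)
$\frac{\left(21450 + 17382\right) + z{\left(-42,-86 \right)}}{-35192 + p} = \frac{\left(21450 + 17382\right) + 39 \left(-42\right)}{-35192 - 2496} = \frac{38832 - 1638}{-37688} = 37194 \left(- \frac{1}{37688}\right) = - \frac{18597}{18844}$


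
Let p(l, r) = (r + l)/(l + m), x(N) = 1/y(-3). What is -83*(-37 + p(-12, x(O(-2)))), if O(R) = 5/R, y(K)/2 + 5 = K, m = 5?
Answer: 327933/112 ≈ 2928.0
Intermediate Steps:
y(K) = -10 + 2*K
x(N) = -1/16 (x(N) = 1/(-10 + 2*(-3)) = 1/(-10 - 6) = 1/(-16) = -1/16)
p(l, r) = (l + r)/(5 + l) (p(l, r) = (r + l)/(l + 5) = (l + r)/(5 + l))
-83*(-37 + p(-12, x(O(-2)))) = -83*(-37 + (-12 - 1/16)/(5 - 12)) = -83*(-37 - 193/16/(-7)) = -83*(-37 - 1/7*(-193/16)) = -83*(-37 + 193/112) = -83*(-3951/112) = 327933/112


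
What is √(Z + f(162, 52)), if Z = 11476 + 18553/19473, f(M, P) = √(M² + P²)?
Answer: √(4352034420573 + 758395458*√7237)/19473 ≈ 107.92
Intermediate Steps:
Z = 223490701/19473 (Z = 11476 + 18553*(1/19473) = 11476 + 18553/19473 = 223490701/19473 ≈ 11477.)
√(Z + f(162, 52)) = √(223490701/19473 + √(162² + 52²)) = √(223490701/19473 + √(26244 + 2704)) = √(223490701/19473 + √28948) = √(223490701/19473 + 2*√7237)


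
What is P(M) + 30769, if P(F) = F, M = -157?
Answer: 30612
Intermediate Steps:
P(M) + 30769 = -157 + 30769 = 30612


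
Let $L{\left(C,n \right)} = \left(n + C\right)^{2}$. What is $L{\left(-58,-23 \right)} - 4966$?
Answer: $1595$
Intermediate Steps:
$L{\left(C,n \right)} = \left(C + n\right)^{2}$
$L{\left(-58,-23 \right)} - 4966 = \left(-58 - 23\right)^{2} - 4966 = \left(-81\right)^{2} - 4966 = 6561 - 4966 = 1595$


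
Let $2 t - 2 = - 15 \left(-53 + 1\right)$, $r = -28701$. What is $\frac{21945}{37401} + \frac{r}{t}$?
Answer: $- \frac{50707886}{696371} \approx -72.817$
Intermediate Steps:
$t = 391$ ($t = 1 + \frac{\left(-15\right) \left(-53 + 1\right)}{2} = 1 + \frac{\left(-15\right) \left(-52\right)}{2} = 1 + \frac{1}{2} \cdot 780 = 1 + 390 = 391$)
$\frac{21945}{37401} + \frac{r}{t} = \frac{21945}{37401} - \frac{28701}{391} = 21945 \cdot \frac{1}{37401} - \frac{28701}{391} = \frac{1045}{1781} - \frac{28701}{391} = - \frac{50707886}{696371}$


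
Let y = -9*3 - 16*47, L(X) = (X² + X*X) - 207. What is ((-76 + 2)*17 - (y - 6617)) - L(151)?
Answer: -39257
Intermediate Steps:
L(X) = -207 + 2*X² (L(X) = (X² + X²) - 207 = 2*X² - 207 = -207 + 2*X²)
y = -779 (y = -27 - 752 = -779)
((-76 + 2)*17 - (y - 6617)) - L(151) = ((-76 + 2)*17 - (-779 - 6617)) - (-207 + 2*151²) = (-74*17 - 1*(-7396)) - (-207 + 2*22801) = (-1258 + 7396) - (-207 + 45602) = 6138 - 1*45395 = 6138 - 45395 = -39257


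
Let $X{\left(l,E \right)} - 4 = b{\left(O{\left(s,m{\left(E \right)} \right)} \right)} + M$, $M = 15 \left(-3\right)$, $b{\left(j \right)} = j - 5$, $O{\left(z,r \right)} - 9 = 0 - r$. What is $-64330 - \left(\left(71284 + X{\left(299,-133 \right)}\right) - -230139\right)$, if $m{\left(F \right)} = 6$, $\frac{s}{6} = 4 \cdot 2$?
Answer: $-365710$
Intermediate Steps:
$s = 48$ ($s = 6 \cdot 4 \cdot 2 = 6 \cdot 8 = 48$)
$O{\left(z,r \right)} = 9 - r$ ($O{\left(z,r \right)} = 9 + \left(0 - r\right) = 9 - r$)
$b{\left(j \right)} = -5 + j$ ($b{\left(j \right)} = j - 5 = -5 + j$)
$M = -45$
$X{\left(l,E \right)} = -43$ ($X{\left(l,E \right)} = 4 + \left(\left(-5 + \left(9 - 6\right)\right) - 45\right) = 4 + \left(\left(-5 + 3\right) - 45\right) = 4 - 47 = -43$)
$-64330 - \left(\left(71284 + X{\left(299,-133 \right)}\right) - -230139\right) = -64330 - \left(\left(71284 - 43\right) - -230139\right) = -64330 - \left(71241 + 230139\right) = -64330 - 301380 = -365710$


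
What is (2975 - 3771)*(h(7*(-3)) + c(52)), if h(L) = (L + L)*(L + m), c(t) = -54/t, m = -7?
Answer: -12158502/13 ≈ -9.3527e+5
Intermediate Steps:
h(L) = 2*L*(-7 + L) (h(L) = (L + L)*(L - 7) = (2*L)*(-7 + L) = 2*L*(-7 + L))
(2975 - 3771)*(h(7*(-3)) + c(52)) = (2975 - 3771)*(2*(7*(-3))*(-7 + 7*(-3)) - 54/52) = -796*(2*(-21)*(-7 - 21) - 54*1/52) = -796*(2*(-21)*(-28) - 27/26) = -796*(1176 - 27/26) = -796*30549/26 = -12158502/13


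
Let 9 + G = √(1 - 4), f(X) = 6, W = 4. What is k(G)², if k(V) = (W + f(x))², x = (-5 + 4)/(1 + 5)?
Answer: 10000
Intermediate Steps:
x = -⅙ (x = -1/6 = -1*⅙ = -⅙ ≈ -0.16667)
G = -9 + I*√3 (G = -9 + √(1 - 4) = -9 + √(-3) = -9 + I*√3 ≈ -9.0 + 1.732*I)
k(V) = 100 (k(V) = (4 + 6)² = 10² = 100)
k(G)² = 100² = 10000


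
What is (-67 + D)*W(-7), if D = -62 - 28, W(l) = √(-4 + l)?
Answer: -157*I*√11 ≈ -520.71*I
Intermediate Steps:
D = -90
(-67 + D)*W(-7) = (-67 - 90)*√(-4 - 7) = -157*I*√11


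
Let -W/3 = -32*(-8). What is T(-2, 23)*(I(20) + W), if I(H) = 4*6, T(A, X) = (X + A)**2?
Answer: -328104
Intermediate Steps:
T(A, X) = (A + X)**2
W = -768 (W = -(-96)*(-8) = -3*256 = -768)
I(H) = 24
T(-2, 23)*(I(20) + W) = (-2 + 23)**2*(24 - 768) = 21**2*(-744) = 441*(-744) = -328104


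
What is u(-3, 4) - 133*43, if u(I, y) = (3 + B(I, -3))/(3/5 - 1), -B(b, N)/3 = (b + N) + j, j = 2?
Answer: -11513/2 ≈ -5756.5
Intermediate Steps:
B(b, N) = -6 - 3*N - 3*b (B(b, N) = -3*((b + N) + 2) = -3*((N + b) + 2) = -3*(2 + N + b) = -6 - 3*N - 3*b)
u(I, y) = -15 + 15*I/2 (u(I, y) = (3 + (-6 - 3*(-3) - 3*I))/(3/5 - 1) = (3 + (-6 + 9 - 3*I))/(3*(1/5) - 1) = (3 + (3 - 3*I))/(3/5 - 1) = (6 - 3*I)/(-2/5) = (6 - 3*I)*(-5/2) = -15 + 15*I/2)
u(-3, 4) - 133*43 = (-15 + (15/2)*(-3)) - 133*43 = (-15 - 45/2) - 5719 = -75/2 - 5719 = -11513/2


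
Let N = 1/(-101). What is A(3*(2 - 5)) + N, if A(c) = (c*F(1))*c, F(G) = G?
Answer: 8180/101 ≈ 80.990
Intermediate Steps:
N = -1/101 ≈ -0.0099010
A(c) = c**2 (A(c) = (c*1)*c = c*c = c**2)
A(3*(2 - 5)) + N = (3*(2 - 5))**2 - 1/101 = (3*(-3))**2 - 1/101 = (-9)**2 - 1/101 = 81 - 1/101 = 8180/101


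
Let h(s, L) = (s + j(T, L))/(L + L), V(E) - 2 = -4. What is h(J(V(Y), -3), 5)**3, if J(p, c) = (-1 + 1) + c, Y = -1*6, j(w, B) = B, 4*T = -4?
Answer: 1/125 ≈ 0.0080000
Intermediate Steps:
T = -1 (T = (1/4)*(-4) = -1)
Y = -6
V(E) = -2 (V(E) = 2 - 4 = -2)
J(p, c) = c (J(p, c) = 0 + c = c)
h(s, L) = (L + s)/(2*L) (h(s, L) = (s + L)/(L + L) = (L + s)/((2*L)) = (L + s)*(1/(2*L)) = (L + s)/(2*L))
h(J(V(Y), -3), 5)**3 = ((1/2)*(5 - 3)/5)**3 = ((1/2)*(1/5)*2)**3 = (1/5)**3 = 1/125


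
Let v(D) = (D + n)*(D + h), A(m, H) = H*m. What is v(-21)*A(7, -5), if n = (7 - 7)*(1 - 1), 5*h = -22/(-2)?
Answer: -13818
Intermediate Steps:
h = 11/5 (h = (-22/(-2))/5 = (-22*(-1/2))/5 = (1/5)*11 = 11/5 ≈ 2.2000)
n = 0 (n = 0*0 = 0)
v(D) = D*(11/5 + D) (v(D) = (D + 0)*(D + 11/5) = D*(11/5 + D))
v(-21)*A(7, -5) = ((1/5)*(-21)*(11 + 5*(-21)))*(-5*7) = ((1/5)*(-21)*(11 - 105))*(-35) = ((1/5)*(-21)*(-94))*(-35) = (1974/5)*(-35) = -13818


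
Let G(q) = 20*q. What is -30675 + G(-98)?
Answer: -32635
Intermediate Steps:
-30675 + G(-98) = -30675 + 20*(-98) = -30675 - 1960 = -32635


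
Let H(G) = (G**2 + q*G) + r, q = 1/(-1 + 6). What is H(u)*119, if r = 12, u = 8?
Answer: 46172/5 ≈ 9234.4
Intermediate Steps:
q = 1/5 ≈ 0.20000
H(G) = 12 + G**2 + G/5 (H(G) = (G**2 + G/5) + 12 = 12 + G**2 + G/5)
H(u)*119 = (12 + 8**2 + (1/5)*8)*119 = (12 + 64 + 8/5)*119 = (388/5)*119 = 46172/5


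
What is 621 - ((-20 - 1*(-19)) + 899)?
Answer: -277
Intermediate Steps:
621 - ((-20 - 1*(-19)) + 899) = 621 - ((-20 + 19) + 899) = 621 - (-1 + 899) = 621 - 1*898 = 621 - 898 = -277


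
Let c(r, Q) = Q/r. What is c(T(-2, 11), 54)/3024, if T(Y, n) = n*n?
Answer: 1/6776 ≈ 0.00014758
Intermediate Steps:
T(Y, n) = n²
c(T(-2, 11), 54)/3024 = (54/(11²))/3024 = (54/121)*(1/3024) = 1/6776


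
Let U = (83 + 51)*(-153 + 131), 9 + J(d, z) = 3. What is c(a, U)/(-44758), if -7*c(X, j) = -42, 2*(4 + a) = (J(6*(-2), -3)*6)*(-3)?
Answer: -3/22379 ≈ -0.00013405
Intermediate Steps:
J(d, z) = -6 (J(d, z) = -9 + 3 = -6)
U = -2948 (U = 134*(-22) = -2948)
a = 50 (a = -4 + (-6*6*(-3))/2 = -4 + (-36*(-3))/2 = -4 + (½)*108 = -4 + 54 = 50)
c(X, j) = 6 (c(X, j) = -⅐*(-42) = 6)
c(a, U)/(-44758) = 6/(-44758) = 6*(-1/44758) = -3/22379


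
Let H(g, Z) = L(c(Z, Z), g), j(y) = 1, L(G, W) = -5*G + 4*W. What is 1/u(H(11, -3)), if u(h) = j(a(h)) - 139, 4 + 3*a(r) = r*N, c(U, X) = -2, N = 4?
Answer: -1/138 ≈ -0.0072464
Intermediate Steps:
a(r) = -4/3 + 4*r/3 (a(r) = -4/3 + (r*4)/3 = -4/3 + (4*r)/3 = -4/3 + 4*r/3)
H(g, Z) = 10 + 4*g (H(g, Z) = -5*(-2) + 4*g = 10 + 4*g)
u(h) = -138 (u(h) = 1 - 139 = -138)
1/u(H(11, -3)) = 1/(-138) = -1/138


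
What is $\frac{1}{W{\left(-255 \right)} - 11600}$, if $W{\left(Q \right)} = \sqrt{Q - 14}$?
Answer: $- \frac{11600}{134560269} - \frac{i \sqrt{269}}{134560269} \approx -8.6207 \cdot 10^{-5} - 1.2189 \cdot 10^{-7} i$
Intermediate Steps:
$W{\left(Q \right)} = \sqrt{-14 + Q}$
$\frac{1}{W{\left(-255 \right)} - 11600} = \frac{1}{\sqrt{-14 - 255} - 11600} = \frac{1}{\sqrt{-269} - 11600} = \frac{1}{i \sqrt{269} - 11600} = \frac{1}{-11600 + i \sqrt{269}}$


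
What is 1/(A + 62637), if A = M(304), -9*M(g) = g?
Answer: 9/563429 ≈ 1.5974e-5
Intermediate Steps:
M(g) = -g/9
A = -304/9 (A = -⅑*304 = -304/9 ≈ -33.778)
1/(A + 62637) = 1/(-304/9 + 62637) = 1/(563429/9) = 9/563429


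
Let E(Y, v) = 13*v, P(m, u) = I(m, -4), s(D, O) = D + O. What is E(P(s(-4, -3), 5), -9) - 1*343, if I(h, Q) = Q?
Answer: -460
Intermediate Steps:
P(m, u) = -4
E(P(s(-4, -3), 5), -9) - 1*343 = 13*(-9) - 1*343 = -117 - 343 = -460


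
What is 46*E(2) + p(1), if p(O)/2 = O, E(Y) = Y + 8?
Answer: 462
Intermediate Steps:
E(Y) = 8 + Y
p(O) = 2*O
46*E(2) + p(1) = 46*(8 + 2) + 2*1 = 46*10 + 2 = 460 + 2 = 462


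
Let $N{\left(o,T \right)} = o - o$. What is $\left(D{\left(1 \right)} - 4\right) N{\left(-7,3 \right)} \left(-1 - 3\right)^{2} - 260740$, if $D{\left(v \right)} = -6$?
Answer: $-260740$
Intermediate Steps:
$N{\left(o,T \right)} = 0$
$\left(D{\left(1 \right)} - 4\right) N{\left(-7,3 \right)} \left(-1 - 3\right)^{2} - 260740 = \left(-6 - 4\right) 0 \left(-1 - 3\right)^{2} - 260740 = \left(-10\right) 0 \left(-4\right)^{2} - 260740 = 0 \cdot 16 - 260740 = 0 - 260740 = -260740$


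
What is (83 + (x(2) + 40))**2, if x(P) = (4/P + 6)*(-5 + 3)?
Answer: 11449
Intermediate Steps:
x(P) = -12 - 8/P (x(P) = (6 + 4/P)*(-2) = -12 - 8/P)
(83 + (x(2) + 40))**2 = (83 + ((-12 - 8/2) + 40))**2 = (83 + ((-12 - 8*1/2) + 40))**2 = (83 + ((-12 - 4) + 40))**2 = (83 + (-16 + 40))**2 = (83 + 24)**2 = 107**2 = 11449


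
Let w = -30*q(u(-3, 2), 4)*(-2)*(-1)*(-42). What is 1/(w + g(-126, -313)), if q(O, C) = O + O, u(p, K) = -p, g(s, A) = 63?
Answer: 1/15183 ≈ 6.5863e-5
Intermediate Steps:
q(O, C) = 2*O
w = 15120 (w = -30*(2*(-1*(-3)))*(-2)*(-1)*(-42) = -30*(2*3)*(-2)*(-1)*(-42) = -30*6*(-2)*(-1)*(-42) = -(-360)*(-1)*(-42) = -30*12*(-42) = -360*(-42) = 15120)
1/(w + g(-126, -313)) = 1/(15120 + 63) = 1/15183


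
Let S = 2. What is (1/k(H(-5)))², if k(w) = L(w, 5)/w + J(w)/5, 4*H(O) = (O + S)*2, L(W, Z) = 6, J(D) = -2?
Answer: 25/484 ≈ 0.051653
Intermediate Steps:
H(O) = 1 + O/2 (H(O) = ((O + 2)*2)/4 = ((2 + O)*2)/4 = (4 + 2*O)/4 = 1 + O/2)
k(w) = -⅖ + 6/w (k(w) = 6/w - 2/5 = 6/w - 2*⅕ = 6/w - ⅖ = -⅖ + 6/w)
(1/k(H(-5)))² = (1/(-⅖ + 6/(1 + (½)*(-5))))² = (1/(-⅖ + 6/(1 - 5/2)))² = (1/(-⅖ + 6/(-3/2)))² = (1/(-⅖ + 6*(-⅔)))² = (1/(-⅖ - 4))² = (1/(-22/5))² = (-5/22)² = 25/484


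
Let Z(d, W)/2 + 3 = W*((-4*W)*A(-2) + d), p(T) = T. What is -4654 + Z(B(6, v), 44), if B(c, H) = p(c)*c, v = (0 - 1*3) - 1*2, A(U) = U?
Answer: 29484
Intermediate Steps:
v = -5 (v = (0 - 3) - 2 = -3 - 2 = -5)
B(c, H) = c² (B(c, H) = c*c = c²)
Z(d, W) = -6 + 2*W*(d + 8*W) (Z(d, W) = -6 + 2*(W*(-4*W*(-2) + d)) = -6 + 2*(W*(8*W + d)) = -6 + 2*(W*(d + 8*W)) = -6 + 2*W*(d + 8*W))
-4654 + Z(B(6, v), 44) = -4654 + (-6 + 16*44² + 2*44*6²) = -4654 + (-6 + 16*1936 + 2*44*36) = -4654 + (-6 + 30976 + 3168) = -4654 + 34138 = 29484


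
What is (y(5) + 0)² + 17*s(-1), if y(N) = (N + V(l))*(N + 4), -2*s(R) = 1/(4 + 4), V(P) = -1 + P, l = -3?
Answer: 1279/16 ≈ 79.938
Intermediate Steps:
s(R) = -1/16 (s(R) = -1/(2*(4 + 4)) = -½/8 = -½*⅛ = -1/16)
y(N) = (-4 + N)*(4 + N) (y(N) = (N + (-1 - 3))*(N + 4) = (N - 4)*(4 + N) = (-4 + N)*(4 + N))
(y(5) + 0)² + 17*s(-1) = ((-16 + 5²) + 0)² + 17*(-1/16) = ((-16 + 25) + 0)² - 17/16 = (9 + 0)² - 17/16 = 9² - 17/16 = 81 - 17/16 = 1279/16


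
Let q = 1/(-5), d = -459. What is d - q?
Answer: -2294/5 ≈ -458.80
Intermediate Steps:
q = -1/5 ≈ -0.20000
d - q = -459 - 1*(-1/5) = -459 + 1/5 = -2294/5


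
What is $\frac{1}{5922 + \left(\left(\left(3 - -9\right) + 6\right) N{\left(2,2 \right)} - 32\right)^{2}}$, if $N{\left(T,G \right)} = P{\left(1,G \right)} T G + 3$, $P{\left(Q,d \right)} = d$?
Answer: $\frac{1}{33478} \approx 2.987 \cdot 10^{-5}$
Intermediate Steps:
$N{\left(T,G \right)} = 3 + T G^{2}$ ($N{\left(T,G \right)} = G T G + 3 = T G^{2} + 3 = 3 + T G^{2}$)
$\frac{1}{5922 + \left(\left(\left(3 - -9\right) + 6\right) N{\left(2,2 \right)} - 32\right)^{2}} = \frac{1}{5922 + \left(\left(\left(3 - -9\right) + 6\right) \left(3 + 2 \cdot 2^{2}\right) - 32\right)^{2}} = \frac{1}{5922 + \left(\left(\left(3 + 9\right) + 6\right) \left(3 + 2 \cdot 4\right) - 32\right)^{2}} = \frac{1}{5922 + \left(\left(12 + 6\right) \left(3 + 8\right) - 32\right)^{2}} = \frac{1}{5922 + \left(18 \cdot 11 - 32\right)^{2}} = \frac{1}{5922 + \left(198 - 32\right)^{2}} = \frac{1}{5922 + 166^{2}} = \frac{1}{5922 + 27556} = \frac{1}{33478}$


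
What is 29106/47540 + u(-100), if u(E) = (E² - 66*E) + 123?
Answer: 397520263/23770 ≈ 16724.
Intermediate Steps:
u(E) = 123 + E² - 66*E
29106/47540 + u(-100) = 29106/47540 + (123 + (-100)² - 66*(-100)) = 29106*(1/47540) + (123 + 10000 + 6600) = 14553/23770 + 16723 = 397520263/23770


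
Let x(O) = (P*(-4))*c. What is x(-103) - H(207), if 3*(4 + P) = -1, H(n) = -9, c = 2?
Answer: 131/3 ≈ 43.667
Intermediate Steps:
P = -13/3 (P = -4 + (1/3)*(-1) = -4 - 1/3 = -13/3 ≈ -4.3333)
x(O) = 104/3 (x(O) = -13/3*(-4)*2 = (52/3)*2 = 104/3)
x(-103) - H(207) = 104/3 - 1*(-9) = 104/3 + 9 = 131/3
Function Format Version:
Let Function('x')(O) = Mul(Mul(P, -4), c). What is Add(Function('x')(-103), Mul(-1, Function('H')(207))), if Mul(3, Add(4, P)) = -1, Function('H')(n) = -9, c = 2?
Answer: Rational(131, 3) ≈ 43.667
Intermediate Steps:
P = Rational(-13, 3) (P = Add(-4, Mul(Rational(1, 3), -1)) = Add(-4, Rational(-1, 3)) = Rational(-13, 3) ≈ -4.3333)
Function('x')(O) = Rational(104, 3) (Function('x')(O) = Mul(Mul(Rational(-13, 3), -4), 2) = Mul(Rational(52, 3), 2) = Rational(104, 3))
Add(Function('x')(-103), Mul(-1, Function('H')(207))) = Add(Rational(104, 3), Mul(-1, -9)) = Add(Rational(104, 3), 9) = Rational(131, 3)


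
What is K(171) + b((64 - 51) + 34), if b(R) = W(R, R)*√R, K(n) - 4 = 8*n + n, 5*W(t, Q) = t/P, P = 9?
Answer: 1543 + 47*√47/45 ≈ 1550.2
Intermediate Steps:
W(t, Q) = t/45 (W(t, Q) = (t/9)/5 = t/45)
K(n) = 4 + 9*n (K(n) = 4 + (8*n + n) = 4 + 9*n)
b(R) = R^(3/2)/45 (b(R) = (R/45)*√R = R^(3/2)/45)
K(171) + b((64 - 51) + 34) = (4 + 9*171) + ((64 - 51) + 34)^(3/2)/45 = (4 + 1539) + (13 + 34)^(3/2)/45 = 1543 + 47^(3/2)/45 = 1543 + (47*√47)/45 = 1543 + 47*√47/45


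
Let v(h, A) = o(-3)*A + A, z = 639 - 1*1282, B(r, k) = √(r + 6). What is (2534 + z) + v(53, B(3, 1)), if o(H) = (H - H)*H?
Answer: 1894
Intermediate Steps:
o(H) = 0 (o(H) = 0*H = 0)
B(r, k) = √(6 + r)
z = -643 (z = 639 - 1282 = -643)
v(h, A) = A (v(h, A) = 0*A + A = 0 + A = A)
(2534 + z) + v(53, B(3, 1)) = (2534 - 643) + √(6 + 3) = 1891 + √9 = 1891 + 3 = 1894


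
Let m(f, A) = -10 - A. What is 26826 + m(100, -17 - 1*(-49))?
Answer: 26784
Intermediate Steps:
26826 + m(100, -17 - 1*(-49)) = 26826 + (-10 - (-17 - 1*(-49))) = 26826 + (-10 - (-17 + 49)) = 26826 + (-10 - 1*32) = 26826 + (-10 - 32) = 26826 - 42 = 26784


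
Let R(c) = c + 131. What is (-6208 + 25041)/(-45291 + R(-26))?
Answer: -18833/45186 ≈ -0.41679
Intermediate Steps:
R(c) = 131 + c
(-6208 + 25041)/(-45291 + R(-26)) = (-6208 + 25041)/(-45291 + (131 - 26)) = 18833/(-45291 + 105) = 18833/(-45186) = 18833*(-1/45186) = -18833/45186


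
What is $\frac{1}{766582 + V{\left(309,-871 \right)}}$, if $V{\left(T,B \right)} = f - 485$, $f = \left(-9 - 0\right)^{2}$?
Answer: $\frac{1}{766178} \approx 1.3052 \cdot 10^{-6}$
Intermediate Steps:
$f = 81$ ($f = \left(-9 + 0\right)^{2} = \left(-9\right)^{2} = 81$)
$V{\left(T,B \right)} = -404$ ($V{\left(T,B \right)} = 81 - 485 = -404$)
$\frac{1}{766582 + V{\left(309,-871 \right)}} = \frac{1}{766582 - 404} = \frac{1}{766178}$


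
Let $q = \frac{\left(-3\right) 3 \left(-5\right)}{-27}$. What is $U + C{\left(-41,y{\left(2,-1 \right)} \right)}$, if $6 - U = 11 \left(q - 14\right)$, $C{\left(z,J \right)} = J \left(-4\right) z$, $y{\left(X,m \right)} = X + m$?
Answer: $\frac{1027}{3} \approx 342.33$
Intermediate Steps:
$q = - \frac{5}{3}$ ($q = \left(-9\right) \left(-5\right) \left(- \frac{1}{27}\right) = 45 \left(- \frac{1}{27}\right) = - \frac{5}{3} \approx -1.6667$)
$C{\left(z,J \right)} = - 4 J z$
$U = \frac{535}{3}$ ($U = 6 - 11 \left(- \frac{5}{3} - 14\right) = 6 - 11 \left(- \frac{47}{3}\right) = 6 - - \frac{517}{3} = 6 + \frac{517}{3} = \frac{535}{3} \approx 178.33$)
$U + C{\left(-41,y{\left(2,-1 \right)} \right)} = \frac{535}{3} - 4 \left(2 - 1\right) \left(-41\right) = \frac{535}{3} - 4 \left(-41\right) = \frac{535}{3} + 164 = \frac{1027}{3}$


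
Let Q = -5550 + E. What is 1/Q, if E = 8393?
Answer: 1/2843 ≈ 0.00035174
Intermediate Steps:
Q = 2843 (Q = -5550 + 8393 = 2843)
1/Q = 1/2843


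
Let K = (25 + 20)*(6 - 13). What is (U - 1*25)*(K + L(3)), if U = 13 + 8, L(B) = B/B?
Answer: 1256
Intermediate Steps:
L(B) = 1
U = 21
K = -315 (K = 45*(-7) = -315)
(U - 1*25)*(K + L(3)) = (21 - 1*25)*(-315 + 1) = (21 - 25)*(-314) = -4*(-314) = 1256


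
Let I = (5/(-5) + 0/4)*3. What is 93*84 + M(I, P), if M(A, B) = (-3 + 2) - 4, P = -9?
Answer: 7807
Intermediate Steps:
I = -3 (I = (5*(-⅕) + 0*(¼))*3 = (-1 + 0)*3 = -1*3 = -3)
M(A, B) = -5 (M(A, B) = -1 - 4 = -5)
93*84 + M(I, P) = 93*84 - 5 = 7812 - 5 = 7807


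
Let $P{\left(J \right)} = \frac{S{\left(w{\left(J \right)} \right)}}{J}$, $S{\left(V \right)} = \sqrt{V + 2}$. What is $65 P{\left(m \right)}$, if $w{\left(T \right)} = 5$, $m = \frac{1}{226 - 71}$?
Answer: $10075 \sqrt{7} \approx 26656.0$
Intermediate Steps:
$m = \frac{1}{155} \approx 0.0064516$
$S{\left(V \right)} = \sqrt{2 + V}$
$P{\left(J \right)} = \frac{\sqrt{7}}{J}$ ($P{\left(J \right)} = \frac{\sqrt{2 + 5}}{J} = \frac{\sqrt{7}}{J}$)
$65 P{\left(m \right)} = 65 \sqrt{7} \frac{1}{\frac{1}{155}} = 65 \sqrt{7} \cdot 155 = 65 \cdot 155 \sqrt{7} = 10075 \sqrt{7}$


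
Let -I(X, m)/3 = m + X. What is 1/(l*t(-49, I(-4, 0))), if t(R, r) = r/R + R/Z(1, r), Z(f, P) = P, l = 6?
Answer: -98/2545 ≈ -0.038507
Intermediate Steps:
I(X, m) = -3*X - 3*m (I(X, m) = -3*(m + X) = -3*(X + m) = -3*X - 3*m)
t(R, r) = R/r + r/R (t(R, r) = r/R + R/r = R/r + r/R)
1/(l*t(-49, I(-4, 0))) = 1/(6*(-49/(-3*(-4) - 3*0) + (-3*(-4) - 3*0)/(-49))) = 1/(6*(-49/(12 + 0) + (12 + 0)*(-1/49))) = 1/(6*(-49/12 + 12*(-1/49))) = 1/(6*(-49*1/12 - 12/49)) = 1/(6*(-49/12 - 12/49)) = 1/(6*(-2545/588)) = 1/(-2545/98) = -98/2545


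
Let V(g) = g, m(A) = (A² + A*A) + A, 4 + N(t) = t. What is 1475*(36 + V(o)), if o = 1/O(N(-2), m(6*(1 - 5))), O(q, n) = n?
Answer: 59898275/1128 ≈ 53101.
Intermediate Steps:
N(t) = -4 + t
m(A) = A + 2*A² (m(A) = (A² + A²) + A = 2*A² + A = A + 2*A²)
o = 1/1128 (o = 1/((6*(1 - 5))*(1 + 2*(6*(1 - 5)))) = 1/((6*(-4))*(1 + 2*(6*(-4)))) = 1/(-24*(1 + 2*(-24))) = 1/(-24*(1 - 48)) = 1/(-24*(-47)) = 1/1128 ≈ 0.00088653)
1475*(36 + V(o)) = 1475*(36 + 1/1128) = 1475*(40609/1128) = 59898275/1128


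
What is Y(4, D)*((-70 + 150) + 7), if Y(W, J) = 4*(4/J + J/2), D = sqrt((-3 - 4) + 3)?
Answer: -348*I ≈ -348.0*I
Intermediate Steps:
D = 2*I (D = sqrt(-7 + 3) = sqrt(-4) = 2*I ≈ 2.0*I)
Y(W, J) = 2*J + 16/J (Y(W, J) = 4*(4/J + J*(1/2)) = 4*(4/J + J/2) = 4*(J/2 + 4/J) = 2*J + 16/J)
Y(4, D)*((-70 + 150) + 7) = (2*(2*I) + 16/((2*I)))*((-70 + 150) + 7) = (4*I + 16*(-I/2))*(80 + 7) = (4*I - 8*I)*87 = -4*I*87 = -348*I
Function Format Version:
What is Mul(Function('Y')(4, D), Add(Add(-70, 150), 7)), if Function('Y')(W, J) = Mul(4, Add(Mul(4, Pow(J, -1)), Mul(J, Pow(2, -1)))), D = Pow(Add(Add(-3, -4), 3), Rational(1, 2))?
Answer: Mul(-348, I) ≈ Mul(-348.00, I)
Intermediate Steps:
D = Mul(2, I) (D = Pow(Add(-7, 3), Rational(1, 2)) = Pow(-4, Rational(1, 2)) = Mul(2, I) ≈ Mul(2.0000, I))
Function('Y')(W, J) = Add(Mul(2, J), Mul(16, Pow(J, -1))) (Function('Y')(W, J) = Mul(4, Add(Mul(4, Pow(J, -1)), Mul(J, Rational(1, 2)))) = Mul(4, Add(Mul(4, Pow(J, -1)), Mul(Rational(1, 2), J))) = Mul(4, Add(Mul(Rational(1, 2), J), Mul(4, Pow(J, -1)))) = Add(Mul(2, J), Mul(16, Pow(J, -1))))
Mul(Function('Y')(4, D), Add(Add(-70, 150), 7)) = Mul(Add(Mul(2, Mul(2, I)), Mul(16, Pow(Mul(2, I), -1))), Add(Add(-70, 150), 7)) = Mul(Add(Mul(4, I), Mul(16, Mul(Rational(-1, 2), I))), Add(80, 7)) = Mul(Add(Mul(4, I), Mul(-8, I)), 87) = Mul(Mul(-4, I), 87) = Mul(-348, I)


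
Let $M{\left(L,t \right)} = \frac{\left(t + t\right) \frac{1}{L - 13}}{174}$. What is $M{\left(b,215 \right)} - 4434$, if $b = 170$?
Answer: $- \frac{60563791}{13659} \approx -4434.0$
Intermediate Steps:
$M{\left(L,t \right)} = \frac{t}{87 \left(-13 + L\right)}$ ($M{\left(L,t \right)} = \frac{2 t}{-13 + L} \frac{1}{174} = \frac{t}{87 \left(-13 + L\right)}$)
$M{\left(b,215 \right)} - 4434 = \frac{1}{87} \cdot 215 \frac{1}{-13 + 170} - 4434 = \frac{1}{87} \cdot 215 \cdot \frac{1}{157} - 4434 = \frac{215}{13659} - 4434 = - \frac{60563791}{13659}$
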